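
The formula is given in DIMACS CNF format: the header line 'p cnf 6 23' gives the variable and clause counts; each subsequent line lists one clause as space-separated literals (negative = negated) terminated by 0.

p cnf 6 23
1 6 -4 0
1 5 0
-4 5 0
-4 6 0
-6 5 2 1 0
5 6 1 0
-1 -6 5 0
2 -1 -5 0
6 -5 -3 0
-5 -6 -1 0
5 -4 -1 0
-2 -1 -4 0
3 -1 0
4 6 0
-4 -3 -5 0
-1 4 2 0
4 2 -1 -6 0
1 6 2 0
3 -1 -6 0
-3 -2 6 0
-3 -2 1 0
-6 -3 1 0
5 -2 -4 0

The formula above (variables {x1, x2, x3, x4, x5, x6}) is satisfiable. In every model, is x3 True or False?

Suppose x3 = True.
Branch on x1: set x1 = True.
Branch on x4: set x4 = False.
(x6) alone gives x6 = True.
(x5) alone gives x5 = True.
Now (¬x5) is unsatisfied and unit — conflict.
Undo x4 and try x4 = True.
(x5) alone gives x5 = True.
Now (¬x5) is unsatisfied and unit — conflict.
Either choice for x4 ends in contradiction.
Undo x1 and try x1 = False.
(x5) alone gives x5 = True.
(x6) alone gives x6 = True.
Now (¬x6) is unsatisfied and unit — conflict.
Either choice for x1 ends in contradiction.
So every satisfying assignment has x3 = False.

False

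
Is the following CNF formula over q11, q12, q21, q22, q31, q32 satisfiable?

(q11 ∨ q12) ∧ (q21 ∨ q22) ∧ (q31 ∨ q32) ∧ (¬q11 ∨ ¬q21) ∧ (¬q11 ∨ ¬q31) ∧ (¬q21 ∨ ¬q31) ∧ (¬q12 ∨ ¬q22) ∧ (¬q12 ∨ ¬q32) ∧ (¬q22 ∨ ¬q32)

No

Suppose q11 = True.
The clause (¬q21) is unit, so q21 = False.
The clause (q22) is unit, so q22 = True.
The clause (¬q31) is unit, so q31 = False.
The clause (q32) is unit, so q32 = True.
Now (¬q32) is unsatisfied and unit — conflict.
Undo q11 and try q11 = False.
The clause (q12) is unit, so q12 = True.
The clause (¬q22) is unit, so q22 = False.
The clause (q21) is unit, so q21 = True.
The clause (¬q31) is unit, so q31 = False.
The clause (q32) is unit, so q32 = True.
Now (¬q32) is unsatisfied and unit — conflict.
Either choice for q11 ends in contradiction.
No assignment satisfies every clause.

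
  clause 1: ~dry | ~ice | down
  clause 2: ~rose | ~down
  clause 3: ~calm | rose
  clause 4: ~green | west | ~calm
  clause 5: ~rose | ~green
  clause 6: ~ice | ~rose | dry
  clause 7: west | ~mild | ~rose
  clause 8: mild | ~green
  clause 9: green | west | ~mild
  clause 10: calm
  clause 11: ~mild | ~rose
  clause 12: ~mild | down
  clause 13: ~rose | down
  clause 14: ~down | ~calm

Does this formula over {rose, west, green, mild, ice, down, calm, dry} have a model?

Unsatisfiable

The clause (calm) is unit, so calm = 1.
The clause (rose) is unit, so rose = 1.
The clause (~down) is unit, so down = 0.
But (down) is also a unit clause — contradiction.
No assignment satisfies every clause.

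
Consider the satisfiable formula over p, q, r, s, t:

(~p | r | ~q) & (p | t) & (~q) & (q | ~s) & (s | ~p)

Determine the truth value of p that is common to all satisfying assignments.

False

Suppose p = 1.
Unit clause (~q) forces q = 0.
Unit clause (~s) forces s = 0.
That conflicts with the unit clause (s).
So every satisfying assignment has p = False.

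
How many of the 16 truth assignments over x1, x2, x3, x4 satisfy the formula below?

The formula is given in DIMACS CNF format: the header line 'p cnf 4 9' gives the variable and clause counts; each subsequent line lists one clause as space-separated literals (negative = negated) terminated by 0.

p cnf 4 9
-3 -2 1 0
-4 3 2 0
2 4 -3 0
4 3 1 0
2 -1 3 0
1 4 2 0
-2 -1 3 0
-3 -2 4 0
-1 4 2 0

There are 2^4 = 16 truth assignments over (x1, x2, x3, x4).
Check each against the 9 clauses (columns in the order x1, x2, x3, x4):
  F F F F  ✗ fails (x4 ∨ x3 ∨ x1)
  F F F T  ✗ fails (¬x4 ∨ x3 ∨ x2)
  F F T F  ✗ fails (x2 ∨ x4 ∨ ¬x3)
  F F T T  ✓ satisfies all
  F T F F  ✗ fails (x4 ∨ x3 ∨ x1)
  F T F T  ✓ satisfies all
  F T T F  ✗ fails (¬x3 ∨ ¬x2 ∨ x1)
  F T T T  ✗ fails (¬x3 ∨ ¬x2 ∨ x1)
  T F F F  ✗ fails (x2 ∨ ¬x1 ∨ x3)
  T F F T  ✗ fails (¬x4 ∨ x3 ∨ x2)
  T F T F  ✗ fails (x2 ∨ x4 ∨ ¬x3)
  T F T T  ✓ satisfies all
  T T F F  ✗ fails (¬x2 ∨ ¬x1 ∨ x3)
  T T F T  ✗ fails (¬x2 ∨ ¬x1 ∨ x3)
  T T T F  ✗ fails (¬x3 ∨ ¬x2 ∨ x4)
  T T T T  ✓ satisfies all
4 of the 16 rows are models.

4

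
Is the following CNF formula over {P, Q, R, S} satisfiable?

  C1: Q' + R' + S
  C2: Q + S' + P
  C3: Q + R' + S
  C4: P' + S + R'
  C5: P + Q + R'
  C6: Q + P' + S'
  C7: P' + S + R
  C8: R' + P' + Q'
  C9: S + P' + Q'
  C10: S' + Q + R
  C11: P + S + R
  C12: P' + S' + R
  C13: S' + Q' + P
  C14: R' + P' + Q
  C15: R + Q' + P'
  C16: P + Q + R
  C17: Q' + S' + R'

No, unsatisfiable

Case Q = 0:
Case S = 0:
From the singleton clause (R'), R = 0.
From the singleton clause (P'), P = 0.
But (P) is also a unit clause — contradiction.
So S must be the other value — set S = 1.
From the singleton clause (P), P = 1.
But (P') is also a unit clause — contradiction.
Both values of S lead to a conflict.
So Q must be the other value — set Q = 1.
Case R = 0:
From the singleton clause (P'), P = 0.
From the singleton clause (S), S = 1.
But (S') is also a unit clause — contradiction.
So R must be the other value — set R = 1.
From the singleton clause (S), S = 1.
But (S') is also a unit clause — contradiction.
Both values of R lead to a conflict.
Both values of Q lead to a conflict.
No assignment satisfies every clause.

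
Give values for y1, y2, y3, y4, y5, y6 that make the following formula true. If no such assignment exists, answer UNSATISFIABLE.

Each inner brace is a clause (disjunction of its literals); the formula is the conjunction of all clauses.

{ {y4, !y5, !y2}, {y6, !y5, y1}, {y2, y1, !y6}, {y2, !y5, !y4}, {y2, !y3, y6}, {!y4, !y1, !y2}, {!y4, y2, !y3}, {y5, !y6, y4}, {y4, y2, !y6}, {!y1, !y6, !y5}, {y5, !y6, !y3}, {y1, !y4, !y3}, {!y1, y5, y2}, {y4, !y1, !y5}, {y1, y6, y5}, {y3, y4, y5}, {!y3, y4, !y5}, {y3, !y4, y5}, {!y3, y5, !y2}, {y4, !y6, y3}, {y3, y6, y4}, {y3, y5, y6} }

y1: false, y2: true, y3: false, y4: true, y5: true, y6: true

Case y4 = true:
Case y2 = true:
From the singleton clause (!y1), y1 = false.
From the singleton clause (!y3), y3 = false.
From the singleton clause (y5), y5 = true.
From the singleton clause (y6), y6 = true.
All clauses are satisfied.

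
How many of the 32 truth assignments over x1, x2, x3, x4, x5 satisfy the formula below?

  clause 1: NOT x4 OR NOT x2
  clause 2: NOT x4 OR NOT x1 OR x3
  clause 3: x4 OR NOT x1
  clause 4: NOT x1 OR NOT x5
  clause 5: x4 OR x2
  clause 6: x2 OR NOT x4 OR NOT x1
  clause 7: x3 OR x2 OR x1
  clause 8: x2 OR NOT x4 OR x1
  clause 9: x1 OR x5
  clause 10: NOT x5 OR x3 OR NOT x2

1

There are 2^5 = 32 truth assignments over (x1, x2, x3, x4, x5).
Split on x4. With x4 = true, the clauses containing x4 are satisfied and NOT x4 drops from the rest; 0 of the 2^4 = 16 assignments to the other variables satisfy what remains.
With x4 = false, by the same count on the reduced clause set, 1 assignment works.
(One model: x1=F, x2=T, x3=T, x4=F, x5=T.)
Total: 0 + 1 = 1.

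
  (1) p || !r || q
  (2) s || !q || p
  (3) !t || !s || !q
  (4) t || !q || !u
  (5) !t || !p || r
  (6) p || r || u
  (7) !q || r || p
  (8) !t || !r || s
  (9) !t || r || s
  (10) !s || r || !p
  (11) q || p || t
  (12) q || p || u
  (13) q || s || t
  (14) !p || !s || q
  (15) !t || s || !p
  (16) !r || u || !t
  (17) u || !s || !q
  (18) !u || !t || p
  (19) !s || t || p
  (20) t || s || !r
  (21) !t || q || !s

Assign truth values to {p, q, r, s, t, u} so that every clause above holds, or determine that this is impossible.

p: true, q: true, r: false, s: false, t: false, u: false

Try p = true.
Try t = false.
Try q = true.
The clause (!u) is unit, so u = false.
The clause (!s) is unit, so s = false.
The clause (!r) is unit, so r = false.
Every clause now holds.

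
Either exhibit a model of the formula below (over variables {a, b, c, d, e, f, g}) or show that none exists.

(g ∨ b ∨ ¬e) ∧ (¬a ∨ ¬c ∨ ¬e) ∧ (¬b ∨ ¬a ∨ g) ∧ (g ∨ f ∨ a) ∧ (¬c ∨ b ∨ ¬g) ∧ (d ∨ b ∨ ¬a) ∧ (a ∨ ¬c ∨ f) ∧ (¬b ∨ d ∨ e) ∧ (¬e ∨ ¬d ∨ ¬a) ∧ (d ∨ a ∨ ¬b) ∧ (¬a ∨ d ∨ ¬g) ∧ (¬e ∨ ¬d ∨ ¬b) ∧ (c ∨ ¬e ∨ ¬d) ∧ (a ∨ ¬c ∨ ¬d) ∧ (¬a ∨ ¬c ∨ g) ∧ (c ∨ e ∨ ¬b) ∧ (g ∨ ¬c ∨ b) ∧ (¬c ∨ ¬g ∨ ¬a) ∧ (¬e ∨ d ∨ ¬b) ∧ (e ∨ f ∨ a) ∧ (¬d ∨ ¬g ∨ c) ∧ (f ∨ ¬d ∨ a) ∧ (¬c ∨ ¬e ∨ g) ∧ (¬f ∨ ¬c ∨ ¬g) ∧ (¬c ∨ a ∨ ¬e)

Case g = False:
Case b = False:
From the singleton clause (¬e), e = False.
From the singleton clause (¬c), c = False.
Case f = False:
From the singleton clause (a), a = True.
From the singleton clause (d), d = True.
Every clause now holds.

a: True; b: False; c: False; d: True; e: False; f: False; g: False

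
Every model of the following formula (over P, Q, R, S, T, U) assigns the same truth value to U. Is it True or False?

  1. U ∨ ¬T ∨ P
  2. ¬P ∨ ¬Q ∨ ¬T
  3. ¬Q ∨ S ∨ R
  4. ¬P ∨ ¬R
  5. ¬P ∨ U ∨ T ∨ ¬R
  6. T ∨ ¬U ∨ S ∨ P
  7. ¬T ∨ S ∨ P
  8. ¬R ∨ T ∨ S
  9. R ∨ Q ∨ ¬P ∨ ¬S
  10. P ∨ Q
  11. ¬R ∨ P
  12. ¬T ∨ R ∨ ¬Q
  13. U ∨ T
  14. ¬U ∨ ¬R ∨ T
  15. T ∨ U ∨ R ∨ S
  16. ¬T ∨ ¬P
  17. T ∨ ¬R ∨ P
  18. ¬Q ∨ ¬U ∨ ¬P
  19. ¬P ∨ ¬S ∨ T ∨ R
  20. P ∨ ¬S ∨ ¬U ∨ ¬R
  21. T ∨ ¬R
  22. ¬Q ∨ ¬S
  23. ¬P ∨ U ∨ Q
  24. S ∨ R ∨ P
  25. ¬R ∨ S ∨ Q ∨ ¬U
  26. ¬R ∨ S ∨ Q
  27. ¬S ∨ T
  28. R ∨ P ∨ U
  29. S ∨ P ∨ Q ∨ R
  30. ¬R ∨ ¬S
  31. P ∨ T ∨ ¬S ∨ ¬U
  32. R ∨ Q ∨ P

Suppose U = False.
The clause (T) is unit, so T = True.
The clause (P) is unit, so P = True.
That conflicts with the unit clause (¬P).
So every satisfying assignment has U = True.

True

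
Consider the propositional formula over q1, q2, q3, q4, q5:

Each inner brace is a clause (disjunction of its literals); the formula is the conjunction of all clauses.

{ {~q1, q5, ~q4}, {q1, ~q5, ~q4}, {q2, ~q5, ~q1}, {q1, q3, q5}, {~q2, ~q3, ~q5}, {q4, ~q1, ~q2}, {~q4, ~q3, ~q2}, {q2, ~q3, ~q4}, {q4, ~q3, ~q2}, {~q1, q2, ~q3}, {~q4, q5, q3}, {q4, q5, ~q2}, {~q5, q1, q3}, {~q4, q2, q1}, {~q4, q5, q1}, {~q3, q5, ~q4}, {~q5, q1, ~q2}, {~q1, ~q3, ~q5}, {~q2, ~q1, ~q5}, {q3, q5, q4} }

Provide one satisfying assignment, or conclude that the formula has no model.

q1=0,  q2=0,  q3=1,  q4=0,  q5=1

Try q1 = 0.
Try q5 = 1.
The clause (~q4) is unit, so q4 = 0.
The clause (q3) is unit, so q3 = 1.
The clause (~q2) is unit, so q2 = 0.
This assignment satisfies each clause.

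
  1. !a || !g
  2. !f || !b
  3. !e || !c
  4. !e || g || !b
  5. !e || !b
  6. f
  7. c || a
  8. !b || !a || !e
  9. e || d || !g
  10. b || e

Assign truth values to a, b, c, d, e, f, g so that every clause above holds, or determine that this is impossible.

(f) alone gives f = true.
(!b) alone gives b = false.
(e) alone gives e = true.
(!c) alone gives c = false.
(a) alone gives a = true.
(!g) alone gives g = false.
Every clause is now satisfied; d is unconstrained.

a ↦ true, b ↦ false, c ↦ false, d ↦ true, e ↦ true, f ↦ true, g ↦ false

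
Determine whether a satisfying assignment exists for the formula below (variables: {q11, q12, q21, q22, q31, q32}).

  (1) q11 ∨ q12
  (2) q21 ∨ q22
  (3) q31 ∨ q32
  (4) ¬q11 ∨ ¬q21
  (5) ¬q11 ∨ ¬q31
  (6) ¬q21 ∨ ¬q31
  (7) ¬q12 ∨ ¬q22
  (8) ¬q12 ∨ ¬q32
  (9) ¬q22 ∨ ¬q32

Unsatisfiable

Case q11 = True:
(¬q21) alone gives q21 = False.
(q22) alone gives q22 = True.
(¬q31) alone gives q31 = False.
(q32) alone gives q32 = True.
But (¬q32) is also a unit clause — contradiction.
Undo q11 and try q11 = False.
(q12) alone gives q12 = True.
(¬q22) alone gives q22 = False.
(q21) alone gives q21 = True.
(¬q31) alone gives q31 = False.
(q32) alone gives q32 = True.
But (¬q32) is also a unit clause — contradiction.
Either choice for q11 ends in contradiction.
No assignment satisfies every clause.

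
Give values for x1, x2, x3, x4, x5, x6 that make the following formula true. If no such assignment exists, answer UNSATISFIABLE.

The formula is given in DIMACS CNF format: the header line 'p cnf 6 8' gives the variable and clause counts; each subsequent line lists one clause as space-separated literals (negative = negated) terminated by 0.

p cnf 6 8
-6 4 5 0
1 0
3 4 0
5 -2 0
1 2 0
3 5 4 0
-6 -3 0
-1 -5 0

The clause (x1) is unit, so x1 = True.
The clause (¬x5) is unit, so x5 = False.
The clause (¬x2) is unit, so x2 = False.
Branch on x6: set x6 = False.
Branch on x3: set x3 = True.
No clause remains; x4 is free.

x1 ↦ True,  x2 ↦ False,  x3 ↦ True,  x4 ↦ False,  x5 ↦ False,  x6 ↦ False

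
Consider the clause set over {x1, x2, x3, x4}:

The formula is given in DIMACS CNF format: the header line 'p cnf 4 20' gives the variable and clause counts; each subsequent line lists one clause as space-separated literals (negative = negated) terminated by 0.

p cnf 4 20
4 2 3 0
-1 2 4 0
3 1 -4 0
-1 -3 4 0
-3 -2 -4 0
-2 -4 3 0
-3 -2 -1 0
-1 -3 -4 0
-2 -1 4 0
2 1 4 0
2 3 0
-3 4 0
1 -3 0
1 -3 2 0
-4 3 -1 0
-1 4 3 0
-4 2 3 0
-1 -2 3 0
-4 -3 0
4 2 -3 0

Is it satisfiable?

Yes, satisfiable

Branch on x2: set x2 = True.
Branch on x3: set x3 = False.
The clause (¬x4) is unit, so x4 = False.
The clause (¬x1) is unit, so x1 = False.
All clauses are satisfied.
A satisfying assignment: x1 ↦ False; x2 ↦ True; x3 ↦ False; x4 ↦ False.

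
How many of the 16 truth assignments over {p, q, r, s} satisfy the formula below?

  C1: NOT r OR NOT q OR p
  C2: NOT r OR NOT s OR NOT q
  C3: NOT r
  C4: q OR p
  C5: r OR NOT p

2

There are 2^4 = 16 truth assignments over (p, q, r, s).
Check each against the 5 clauses (columns in the order p, q, r, s):
  F F F F  ✗ fails (q OR p)
  F F F T  ✗ fails (q OR p)
  F F T F  ✗ fails (NOT r)
  F F T T  ✗ fails (NOT r)
  F T F F  ✓ satisfies all
  F T F T  ✓ satisfies all
  F T T F  ✗ fails (NOT r OR NOT q OR p)
  F T T T  ✗ fails (NOT r OR NOT q OR p)
  T F F F  ✗ fails (r OR NOT p)
  T F F T  ✗ fails (r OR NOT p)
  T F T F  ✗ fails (NOT r)
  T F T T  ✗ fails (NOT r)
  T T F F  ✗ fails (r OR NOT p)
  T T F T  ✗ fails (r OR NOT p)
  T T T F  ✗ fails (NOT r)
  T T T T  ✗ fails (NOT r OR NOT s OR NOT q)
2 of the 16 rows are models.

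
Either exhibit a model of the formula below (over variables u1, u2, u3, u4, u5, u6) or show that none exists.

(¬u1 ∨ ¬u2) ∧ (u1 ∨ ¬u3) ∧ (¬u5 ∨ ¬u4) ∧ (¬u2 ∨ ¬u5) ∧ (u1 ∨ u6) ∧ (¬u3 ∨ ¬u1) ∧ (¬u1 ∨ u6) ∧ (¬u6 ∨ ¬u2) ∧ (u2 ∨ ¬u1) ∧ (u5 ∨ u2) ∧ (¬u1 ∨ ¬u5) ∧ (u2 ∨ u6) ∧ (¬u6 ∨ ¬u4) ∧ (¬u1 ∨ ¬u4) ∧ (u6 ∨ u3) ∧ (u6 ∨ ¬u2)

Branch on u1: set u1 = False.
Unit clause (¬u3) forces u3 = False.
Unit clause (u6) forces u6 = True.
Unit clause (¬u2) forces u2 = False.
Unit clause (u5) forces u5 = True.
Unit clause (¬u4) forces u4 = False.
This assignment satisfies each clause.

u1: False; u2: False; u3: False; u4: False; u5: True; u6: True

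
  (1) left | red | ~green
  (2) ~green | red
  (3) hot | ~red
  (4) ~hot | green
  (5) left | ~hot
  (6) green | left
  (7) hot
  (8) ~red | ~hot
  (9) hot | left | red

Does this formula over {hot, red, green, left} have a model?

Unsatisfiable

Unit clause (hot) forces hot = 1.
Unit clause (green) forces green = 1.
Unit clause (red) forces red = 1.
That conflicts with the unit clause (~red).
No assignment satisfies every clause.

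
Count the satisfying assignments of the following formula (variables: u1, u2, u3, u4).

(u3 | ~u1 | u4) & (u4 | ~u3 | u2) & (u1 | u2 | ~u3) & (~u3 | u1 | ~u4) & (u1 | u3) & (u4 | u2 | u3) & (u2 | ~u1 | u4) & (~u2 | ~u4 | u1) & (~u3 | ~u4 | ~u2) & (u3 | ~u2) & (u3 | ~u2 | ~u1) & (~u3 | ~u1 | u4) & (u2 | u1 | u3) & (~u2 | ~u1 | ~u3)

There are 2^4 = 16 truth assignments over (u1, u2, u3, u4).
Check each against the 14 clauses (columns in the order u1, u2, u3, u4):
  F F F F  ✗ fails (u1 | u3)
  F F F T  ✗ fails (u1 | u3)
  F F T F  ✗ fails (u4 | ~u3 | u2)
  F F T T  ✗ fails (u1 | u2 | ~u3)
  F T F F  ✗ fails (u1 | u3)
  F T F T  ✗ fails (u1 | u3)
  F T T F  ✓ satisfies all
  F T T T  ✗ fails (~u3 | u1 | ~u4)
  T F F F  ✗ fails (u3 | ~u1 | u4)
  T F F T  ✓ satisfies all
  T F T F  ✗ fails (u4 | ~u3 | u2)
  T F T T  ✓ satisfies all
  T T F F  ✗ fails (u3 | ~u1 | u4)
  T T F T  ✗ fails (u3 | ~u2)
  T T T F  ✗ fails (~u3 | ~u1 | u4)
  T T T T  ✗ fails (~u3 | ~u4 | ~u2)
3 of the 16 rows are models.

3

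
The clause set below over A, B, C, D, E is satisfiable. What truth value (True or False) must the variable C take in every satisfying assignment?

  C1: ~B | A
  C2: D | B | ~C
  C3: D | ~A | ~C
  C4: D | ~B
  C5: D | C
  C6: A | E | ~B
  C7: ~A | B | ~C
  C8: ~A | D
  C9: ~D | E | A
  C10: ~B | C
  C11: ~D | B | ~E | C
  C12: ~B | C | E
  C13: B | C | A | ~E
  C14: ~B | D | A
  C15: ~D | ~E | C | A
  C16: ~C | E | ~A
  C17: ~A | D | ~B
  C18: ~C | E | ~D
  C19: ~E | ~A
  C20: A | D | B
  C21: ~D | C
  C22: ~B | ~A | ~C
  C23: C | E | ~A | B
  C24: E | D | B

Suppose C = 0.
The clause (D) is unit, so D = 1.
But (~D) is also a unit clause — contradiction.
So every satisfying assignment has C = True.

True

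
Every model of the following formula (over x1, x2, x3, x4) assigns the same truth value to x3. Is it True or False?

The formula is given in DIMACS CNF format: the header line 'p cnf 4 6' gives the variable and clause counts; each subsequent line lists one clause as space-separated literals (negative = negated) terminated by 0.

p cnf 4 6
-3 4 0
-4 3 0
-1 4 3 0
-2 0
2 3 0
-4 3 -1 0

True

Suppose x3 = False.
The clause (¬x4) is unit, so x4 = False.
The clause (¬x1) is unit, so x1 = False.
The clause (¬x2) is unit, so x2 = False.
But (x2) is also a unit clause — contradiction.
So every satisfying assignment has x3 = True.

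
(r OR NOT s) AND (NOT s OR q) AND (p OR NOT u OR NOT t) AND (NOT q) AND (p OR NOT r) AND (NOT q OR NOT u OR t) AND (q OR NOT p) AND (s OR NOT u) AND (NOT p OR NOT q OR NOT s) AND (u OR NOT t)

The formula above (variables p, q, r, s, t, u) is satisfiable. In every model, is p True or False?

Suppose p = true.
(NOT q) alone gives q = false.
Now (q) is unsatisfied and unit — conflict.
So every satisfying assignment has p = False.

False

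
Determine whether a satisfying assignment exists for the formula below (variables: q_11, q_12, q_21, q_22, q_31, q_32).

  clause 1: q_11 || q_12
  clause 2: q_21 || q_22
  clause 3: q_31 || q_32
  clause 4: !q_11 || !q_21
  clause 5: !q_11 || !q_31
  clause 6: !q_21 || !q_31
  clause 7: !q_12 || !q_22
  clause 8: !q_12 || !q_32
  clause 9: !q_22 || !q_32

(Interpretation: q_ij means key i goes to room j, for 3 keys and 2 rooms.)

Unsatisfiable

Try q_11 = true.
Unit clause (!q_21) forces q_21 = false.
Unit clause (q_22) forces q_22 = true.
Unit clause (!q_31) forces q_31 = false.
Unit clause (q_32) forces q_32 = true.
Now (!q_32) is unsatisfied and unit — conflict.
Undo q_11 and try q_11 = false.
Unit clause (q_12) forces q_12 = true.
Unit clause (!q_22) forces q_22 = false.
Unit clause (q_21) forces q_21 = true.
Unit clause (!q_31) forces q_31 = false.
Unit clause (q_32) forces q_32 = true.
Now (!q_32) is unsatisfied and unit — conflict.
Both values of q_11 lead to a conflict.
No assignment satisfies every clause.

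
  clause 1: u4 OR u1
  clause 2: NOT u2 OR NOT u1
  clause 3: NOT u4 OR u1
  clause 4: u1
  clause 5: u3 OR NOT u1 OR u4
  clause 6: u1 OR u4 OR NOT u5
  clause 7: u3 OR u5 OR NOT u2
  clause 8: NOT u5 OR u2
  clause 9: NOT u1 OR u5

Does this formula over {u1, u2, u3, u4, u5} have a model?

No, unsatisfiable

The clause (u1) is unit, so u1 = true.
The clause (NOT u2) is unit, so u2 = false.
The clause (NOT u5) is unit, so u5 = false.
Now (u5) is unsatisfied and unit — conflict.
No assignment satisfies every clause.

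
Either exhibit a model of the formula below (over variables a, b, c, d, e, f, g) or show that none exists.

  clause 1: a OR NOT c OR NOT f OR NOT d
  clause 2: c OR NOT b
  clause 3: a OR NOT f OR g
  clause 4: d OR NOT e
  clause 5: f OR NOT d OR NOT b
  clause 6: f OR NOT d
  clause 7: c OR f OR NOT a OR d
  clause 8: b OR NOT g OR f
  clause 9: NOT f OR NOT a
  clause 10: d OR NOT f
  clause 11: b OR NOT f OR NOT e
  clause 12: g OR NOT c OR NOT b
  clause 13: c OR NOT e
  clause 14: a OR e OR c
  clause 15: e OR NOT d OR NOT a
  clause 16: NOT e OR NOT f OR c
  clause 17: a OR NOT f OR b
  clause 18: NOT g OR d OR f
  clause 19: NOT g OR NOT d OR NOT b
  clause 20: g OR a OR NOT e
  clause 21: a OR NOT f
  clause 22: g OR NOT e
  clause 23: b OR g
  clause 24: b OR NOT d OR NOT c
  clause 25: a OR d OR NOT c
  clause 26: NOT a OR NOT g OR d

Try c = true.
Try d = true.
Unit clause (f) forces f = true.
Unit clause (a) forces a = true.
Now (NOT a) is unsatisfied and unit — conflict.
So d must be the other value — set d = false.
Unit clause (NOT e) forces e = false.
Unit clause (NOT f) forces f = false.
Unit clause (NOT g) forces g = false.
Unit clause (NOT b) forces b = false.
Now (b) is unsatisfied and unit — conflict.
Either choice for d ends in contradiction.
So c must be the other value — set c = false.
Unit clause (NOT b) forces b = false.
Unit clause (NOT e) forces e = false.
Unit clause (a) forces a = true.
Unit clause (NOT f) forces f = false.
Unit clause (NOT d) forces d = false.
Now (d) is unsatisfied and unit — conflict.
Either choice for c ends in contradiction.

UNSATISFIABLE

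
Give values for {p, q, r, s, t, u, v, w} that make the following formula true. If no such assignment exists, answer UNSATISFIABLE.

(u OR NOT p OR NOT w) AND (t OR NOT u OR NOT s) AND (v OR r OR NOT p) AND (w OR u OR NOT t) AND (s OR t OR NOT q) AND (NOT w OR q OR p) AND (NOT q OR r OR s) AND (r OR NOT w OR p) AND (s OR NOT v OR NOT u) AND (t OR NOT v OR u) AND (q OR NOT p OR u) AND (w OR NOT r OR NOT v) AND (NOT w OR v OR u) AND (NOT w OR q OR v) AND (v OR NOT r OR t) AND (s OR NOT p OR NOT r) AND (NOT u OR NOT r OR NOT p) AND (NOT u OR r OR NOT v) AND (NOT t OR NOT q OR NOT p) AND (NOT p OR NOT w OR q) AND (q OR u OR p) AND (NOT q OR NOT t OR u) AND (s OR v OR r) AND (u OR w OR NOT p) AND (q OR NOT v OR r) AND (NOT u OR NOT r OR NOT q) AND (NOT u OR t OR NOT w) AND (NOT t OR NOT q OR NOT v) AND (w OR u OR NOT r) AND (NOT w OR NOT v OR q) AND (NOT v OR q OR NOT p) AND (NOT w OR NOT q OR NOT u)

p ↦ false, q ↦ false, r ↦ true, s ↦ false, t ↦ true, u ↦ true, v ↦ false, w ↦ false

Branch on u: set u = true.
Branch on t: set t = true.
Branch on s: set s = false.
From the singleton clause (NOT v), v = false.
From the singleton clause (r), r = true.
From the singleton clause (NOT p), p = false.
From the singleton clause (NOT q), q = false.
From the singleton clause (NOT w), w = false.
Every clause now holds.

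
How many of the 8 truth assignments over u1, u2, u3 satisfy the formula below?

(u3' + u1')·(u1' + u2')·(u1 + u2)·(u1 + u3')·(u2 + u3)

There are 2^3 = 8 truth assignments over (u1, u2, u3).
Check each against the 5 clauses (columns in the order u1, u2, u3):
  F F F  ✗ fails (u1 + u2)
  F F T  ✗ fails (u1 + u2)
  F T F  ✓ satisfies all
  F T T  ✗ fails (u1 + u3')
  T F F  ✗ fails (u2 + u3)
  T F T  ✗ fails (u3' + u1')
  T T F  ✗ fails (u1' + u2')
  T T T  ✗ fails (u3' + u1')
1 of the 8 rows is a model.

1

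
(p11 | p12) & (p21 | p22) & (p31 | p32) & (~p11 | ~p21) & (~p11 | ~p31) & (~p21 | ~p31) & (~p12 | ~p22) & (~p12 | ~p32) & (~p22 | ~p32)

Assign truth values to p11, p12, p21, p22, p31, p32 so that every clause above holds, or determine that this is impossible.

UNSATISFIABLE

Suppose p11 = 1.
From the singleton clause (~p21), p21 = 0.
From the singleton clause (p22), p22 = 1.
From the singleton clause (~p31), p31 = 0.
From the singleton clause (p32), p32 = 1.
Now (~p32) is unsatisfied and unit — conflict.
Backtrack on p11: now try p11 = 0.
From the singleton clause (p12), p12 = 1.
From the singleton clause (~p22), p22 = 0.
From the singleton clause (p21), p21 = 1.
From the singleton clause (~p31), p31 = 0.
From the singleton clause (p32), p32 = 1.
Now (~p32) is unsatisfied and unit — conflict.
Both values of p11 lead to a conflict.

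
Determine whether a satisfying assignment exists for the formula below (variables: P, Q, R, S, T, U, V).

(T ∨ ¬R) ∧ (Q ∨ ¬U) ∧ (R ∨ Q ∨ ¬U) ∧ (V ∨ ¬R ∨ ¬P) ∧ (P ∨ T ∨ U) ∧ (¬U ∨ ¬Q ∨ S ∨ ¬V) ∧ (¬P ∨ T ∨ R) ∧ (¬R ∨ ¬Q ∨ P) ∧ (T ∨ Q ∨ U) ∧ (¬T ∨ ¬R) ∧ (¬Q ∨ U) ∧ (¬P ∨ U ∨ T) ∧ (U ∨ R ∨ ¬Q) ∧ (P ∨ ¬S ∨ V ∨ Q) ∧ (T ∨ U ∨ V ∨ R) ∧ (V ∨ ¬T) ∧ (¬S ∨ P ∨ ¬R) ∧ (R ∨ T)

Satisfiable

Branch on T: set T = True.
Unit clause (¬R) forces R = False.
Unit clause (V) forces V = True.
Branch on Q: set Q = False.
Unit clause (¬U) forces U = False.
Every clause is now satisfied; P, S are unconstrained.
A satisfying assignment: P: True; Q: False; R: False; S: False; T: True; U: False; V: True.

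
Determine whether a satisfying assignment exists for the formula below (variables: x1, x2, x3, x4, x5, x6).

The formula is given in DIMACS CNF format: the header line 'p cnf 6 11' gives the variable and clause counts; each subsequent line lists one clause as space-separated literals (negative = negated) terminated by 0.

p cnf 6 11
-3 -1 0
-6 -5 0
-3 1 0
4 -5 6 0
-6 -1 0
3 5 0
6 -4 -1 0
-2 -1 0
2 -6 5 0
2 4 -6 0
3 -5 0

No

Try x3 = False.
The clause (x5) is unit, so x5 = True.
But (¬x5) is also a unit clause — contradiction.
Backtrack on x3: now try x3 = True.
The clause (¬x1) is unit, so x1 = False.
But (x1) is also a unit clause — contradiction.
Neither x3 = True nor x3 = False works.
No assignment satisfies every clause.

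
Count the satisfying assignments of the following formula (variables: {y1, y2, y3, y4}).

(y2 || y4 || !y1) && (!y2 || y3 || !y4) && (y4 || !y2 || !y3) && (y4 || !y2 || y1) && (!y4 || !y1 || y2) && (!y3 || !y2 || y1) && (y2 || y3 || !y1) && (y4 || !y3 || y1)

There are 2^4 = 16 truth assignments over (y1, y2, y3, y4).
Check each against the 8 clauses (columns in the order y1, y2, y3, y4):
  F F F F  ✓ satisfies all
  F F F T  ✓ satisfies all
  F F T F  ✗ fails (y4 || !y3 || y1)
  F F T T  ✓ satisfies all
  F T F F  ✗ fails (y4 || !y2 || y1)
  F T F T  ✗ fails (!y2 || y3 || !y4)
  F T T F  ✗ fails (y4 || !y2 || !y3)
  F T T T  ✗ fails (!y3 || !y2 || y1)
  T F F F  ✗ fails (y2 || y4 || !y1)
  T F F T  ✗ fails (!y4 || !y1 || y2)
  T F T F  ✗ fails (y2 || y4 || !y1)
  T F T T  ✗ fails (!y4 || !y1 || y2)
  T T F F  ✓ satisfies all
  T T F T  ✗ fails (!y2 || y3 || !y4)
  T T T F  ✗ fails (y4 || !y2 || !y3)
  T T T T  ✓ satisfies all
5 of the 16 rows are models.

5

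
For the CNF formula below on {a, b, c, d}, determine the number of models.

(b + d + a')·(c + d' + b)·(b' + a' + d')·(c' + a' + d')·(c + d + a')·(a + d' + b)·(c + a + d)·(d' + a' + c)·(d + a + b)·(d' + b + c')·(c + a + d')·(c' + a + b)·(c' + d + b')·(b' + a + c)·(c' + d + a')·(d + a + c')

1

There are 2^4 = 16 truth assignments over (a, b, c, d).
Split on b. With b = 1, the clauses containing b are satisfied and b' drops from the rest; 1 of the 2^3 = 8 assignments to the other variables satisfy what remains.
With b = 0, by the same count on the reduced clause set, 0 assignments work.
(One model: a=F, b=T, c=T, d=T.)
Total: 1 + 0 = 1.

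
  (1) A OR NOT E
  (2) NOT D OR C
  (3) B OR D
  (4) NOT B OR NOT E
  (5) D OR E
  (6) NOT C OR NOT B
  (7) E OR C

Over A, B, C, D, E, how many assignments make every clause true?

3

There are 2^5 = 32 truth assignments over (A, B, C, D, E).
Split on E. With E = true, the clauses containing E are satisfied and NOT E drops from the rest; 1 of the 2^4 = 16 assignments to the other variables satisfy what remains.
With E = false, by the same count on the reduced clause set, 2 assignments work.
(One model: A=F, B=F, C=T, D=T, E=F.)
Total: 1 + 2 = 3.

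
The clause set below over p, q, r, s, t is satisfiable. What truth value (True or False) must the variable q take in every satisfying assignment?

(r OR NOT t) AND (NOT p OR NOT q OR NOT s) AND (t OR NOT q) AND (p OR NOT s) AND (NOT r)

False

Suppose q = true.
From the singleton clause (t), t = true.
From the singleton clause (r), r = true.
Now (NOT r) is unsatisfied and unit — conflict.
So every satisfying assignment has q = False.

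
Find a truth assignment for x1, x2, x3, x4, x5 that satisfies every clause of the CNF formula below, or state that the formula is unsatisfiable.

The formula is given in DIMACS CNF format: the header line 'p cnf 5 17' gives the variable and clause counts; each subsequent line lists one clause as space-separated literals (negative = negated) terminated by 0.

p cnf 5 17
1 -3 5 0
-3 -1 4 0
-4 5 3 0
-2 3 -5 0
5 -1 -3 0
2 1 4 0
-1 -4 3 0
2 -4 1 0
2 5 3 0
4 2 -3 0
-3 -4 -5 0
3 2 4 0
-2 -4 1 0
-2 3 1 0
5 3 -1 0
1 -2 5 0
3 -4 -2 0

x1 ↦ False; x2 ↦ True; x3 ↦ True; x4 ↦ False; x5 ↦ True

Try x1 = False.
Try x3 = True.
(x5) alone gives x5 = True.
(¬x4) alone gives x4 = False.
(x2) alone gives x2 = True.
All clauses are satisfied.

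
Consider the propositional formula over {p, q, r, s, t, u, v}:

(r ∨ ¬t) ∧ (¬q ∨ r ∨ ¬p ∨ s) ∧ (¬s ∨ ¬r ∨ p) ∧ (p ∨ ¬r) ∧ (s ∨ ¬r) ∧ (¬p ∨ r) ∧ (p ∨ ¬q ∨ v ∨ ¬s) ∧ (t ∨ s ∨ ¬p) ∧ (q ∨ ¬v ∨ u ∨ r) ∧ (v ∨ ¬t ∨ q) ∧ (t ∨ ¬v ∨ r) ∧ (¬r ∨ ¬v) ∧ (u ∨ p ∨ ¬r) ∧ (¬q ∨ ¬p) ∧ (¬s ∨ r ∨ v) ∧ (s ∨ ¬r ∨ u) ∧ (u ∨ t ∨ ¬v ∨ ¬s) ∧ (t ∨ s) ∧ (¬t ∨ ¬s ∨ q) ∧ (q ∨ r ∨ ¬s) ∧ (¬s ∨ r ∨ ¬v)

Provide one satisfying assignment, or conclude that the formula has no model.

p ↦ True; q ↦ False; r ↦ True; s ↦ True; t ↦ False; u ↦ True; v ↦ False

Branch on r: set r = True.
The clause (p) is unit, so p = True.
The clause (s) is unit, so s = True.
The clause (¬v) is unit, so v = False.
The clause (¬q) is unit, so q = False.
The clause (¬t) is unit, so t = False.
No clause remains; u is free.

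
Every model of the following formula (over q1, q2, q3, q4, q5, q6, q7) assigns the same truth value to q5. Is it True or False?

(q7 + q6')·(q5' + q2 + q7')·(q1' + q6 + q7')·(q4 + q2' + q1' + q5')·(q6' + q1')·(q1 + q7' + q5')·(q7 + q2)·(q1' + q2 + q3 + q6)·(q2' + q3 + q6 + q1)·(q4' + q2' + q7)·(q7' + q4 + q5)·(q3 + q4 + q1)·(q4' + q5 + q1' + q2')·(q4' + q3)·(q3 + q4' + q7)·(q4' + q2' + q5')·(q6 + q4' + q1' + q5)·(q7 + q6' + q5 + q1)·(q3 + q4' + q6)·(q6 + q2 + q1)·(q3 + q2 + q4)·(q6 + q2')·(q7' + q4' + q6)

False

Suppose q5 = 1.
Branch on q7: set q7 = 1.
From the singleton clause (q2), q2 = 1.
From the singleton clause (q1), q1 = 1.
From the singleton clause (q6), q6 = 1.
That conflicts with the unit clause (q6').
That branch fails; take q7 = 0 instead.
From the singleton clause (q6'), q6 = 0.
From the singleton clause (q2), q2 = 1.
That conflicts with the unit clause (q2').
Neither q7 = 1 nor q7 = 0 works.
So every satisfying assignment has q5 = False.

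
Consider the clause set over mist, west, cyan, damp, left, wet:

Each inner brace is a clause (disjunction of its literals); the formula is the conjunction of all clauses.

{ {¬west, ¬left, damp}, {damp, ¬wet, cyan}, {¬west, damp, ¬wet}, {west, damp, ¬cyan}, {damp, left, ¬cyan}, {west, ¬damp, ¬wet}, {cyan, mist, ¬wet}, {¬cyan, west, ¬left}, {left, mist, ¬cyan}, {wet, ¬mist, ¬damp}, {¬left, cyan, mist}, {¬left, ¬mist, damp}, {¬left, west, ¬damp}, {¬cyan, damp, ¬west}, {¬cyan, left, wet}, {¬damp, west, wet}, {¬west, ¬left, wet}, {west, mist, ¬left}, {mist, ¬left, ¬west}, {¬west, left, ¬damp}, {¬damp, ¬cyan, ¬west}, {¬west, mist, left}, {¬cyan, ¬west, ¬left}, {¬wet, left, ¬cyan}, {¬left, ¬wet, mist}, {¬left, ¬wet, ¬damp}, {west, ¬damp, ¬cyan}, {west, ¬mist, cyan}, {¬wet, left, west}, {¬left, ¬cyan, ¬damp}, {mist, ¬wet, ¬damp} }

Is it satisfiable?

Yes, satisfiable

Suppose west = True.
Suppose left = False.
(¬damp) alone gives damp = False.
(¬wet) alone gives wet = False.
(¬cyan) alone gives cyan = False.
(mist) alone gives mist = True.
All clauses are satisfied.
A satisfying assignment: mist=True; west=True; cyan=False; damp=False; left=False; wet=False.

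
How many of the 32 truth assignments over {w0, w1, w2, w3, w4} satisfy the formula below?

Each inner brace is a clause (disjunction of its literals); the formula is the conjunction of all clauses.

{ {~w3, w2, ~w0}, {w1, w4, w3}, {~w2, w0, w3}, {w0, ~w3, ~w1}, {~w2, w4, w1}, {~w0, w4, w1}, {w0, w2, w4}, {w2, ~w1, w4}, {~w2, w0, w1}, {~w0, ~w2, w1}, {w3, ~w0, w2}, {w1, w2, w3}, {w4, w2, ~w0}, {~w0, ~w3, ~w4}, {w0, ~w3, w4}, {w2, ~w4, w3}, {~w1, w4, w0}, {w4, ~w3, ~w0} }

There are 2^5 = 32 truth assignments over (w0, w1, w2, w3, w4).
Split on w2. With w2 = 1, the clauses containing w2 are satisfied and ~w2 drops from the rest; 2 of the 2^4 = 16 assignments to the other variables satisfy what remains.
With w2 = 0, by the same count on the reduced clause set, 1 assignment works.
Total: 2 + 1 = 3.

3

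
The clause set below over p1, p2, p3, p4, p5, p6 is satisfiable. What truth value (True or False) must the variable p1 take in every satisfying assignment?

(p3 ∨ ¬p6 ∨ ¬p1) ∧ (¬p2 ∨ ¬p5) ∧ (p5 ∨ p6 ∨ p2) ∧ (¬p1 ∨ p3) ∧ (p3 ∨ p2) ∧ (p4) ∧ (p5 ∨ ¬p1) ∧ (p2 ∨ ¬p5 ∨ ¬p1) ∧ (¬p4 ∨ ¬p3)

False

Suppose p1 = True.
The clause (p3) is unit, so p3 = True.
The clause (p4) is unit, so p4 = True.
That conflicts with the unit clause (¬p4).
So every satisfying assignment has p1 = False.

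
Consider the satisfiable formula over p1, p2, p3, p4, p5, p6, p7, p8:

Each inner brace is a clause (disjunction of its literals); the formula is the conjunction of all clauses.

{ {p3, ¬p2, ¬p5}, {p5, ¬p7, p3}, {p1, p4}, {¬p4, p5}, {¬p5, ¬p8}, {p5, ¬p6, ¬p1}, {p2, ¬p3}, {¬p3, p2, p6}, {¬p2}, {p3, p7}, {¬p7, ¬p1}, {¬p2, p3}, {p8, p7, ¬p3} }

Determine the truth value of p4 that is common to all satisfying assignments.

True

Suppose p4 = False.
The clause (p1) is unit, so p1 = True.
The clause (¬p2) is unit, so p2 = False.
The clause (¬p3) is unit, so p3 = False.
The clause (p7) is unit, so p7 = True.
But (¬p7) is also a unit clause — contradiction.
So every satisfying assignment has p4 = True.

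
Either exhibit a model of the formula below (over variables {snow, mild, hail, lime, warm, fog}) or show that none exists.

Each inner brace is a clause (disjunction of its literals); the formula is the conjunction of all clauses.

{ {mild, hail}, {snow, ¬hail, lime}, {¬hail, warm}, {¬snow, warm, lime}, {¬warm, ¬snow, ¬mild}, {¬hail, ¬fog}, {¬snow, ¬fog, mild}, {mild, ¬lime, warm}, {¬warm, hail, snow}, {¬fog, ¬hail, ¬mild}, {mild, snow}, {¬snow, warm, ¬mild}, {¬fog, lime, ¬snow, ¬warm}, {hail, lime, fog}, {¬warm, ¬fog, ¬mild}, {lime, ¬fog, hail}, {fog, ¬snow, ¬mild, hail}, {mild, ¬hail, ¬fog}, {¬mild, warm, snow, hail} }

Suppose mild = False.
Unit clause (hail) forces hail = True.
Unit clause (warm) forces warm = True.
Unit clause (¬fog) forces fog = False.
Unit clause (snow) forces snow = True.
No clause remains; lime is free.

snow=True; mild=False; hail=True; lime=False; warm=True; fog=False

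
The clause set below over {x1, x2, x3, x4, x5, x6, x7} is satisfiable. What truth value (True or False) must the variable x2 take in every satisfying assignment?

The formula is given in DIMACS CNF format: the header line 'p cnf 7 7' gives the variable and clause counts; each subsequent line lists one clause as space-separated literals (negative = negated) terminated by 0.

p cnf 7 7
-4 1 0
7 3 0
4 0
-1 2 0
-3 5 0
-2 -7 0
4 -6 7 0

Suppose x2 = False.
From the singleton clause (x4), x4 = True.
From the singleton clause (x1), x1 = True.
That conflicts with the unit clause (¬x1).
So every satisfying assignment has x2 = True.

True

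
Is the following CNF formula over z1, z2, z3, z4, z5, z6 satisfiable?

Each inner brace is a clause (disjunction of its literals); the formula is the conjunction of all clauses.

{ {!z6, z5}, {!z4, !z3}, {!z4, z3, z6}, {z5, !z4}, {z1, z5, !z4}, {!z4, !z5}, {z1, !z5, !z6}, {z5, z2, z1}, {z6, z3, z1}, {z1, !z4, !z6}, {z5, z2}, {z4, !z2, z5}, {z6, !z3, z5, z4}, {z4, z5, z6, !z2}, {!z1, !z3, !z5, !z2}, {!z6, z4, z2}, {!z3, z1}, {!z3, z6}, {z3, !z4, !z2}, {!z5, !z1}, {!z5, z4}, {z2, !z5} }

No

Case z6 = false:
From the singleton clause (!z3), z3 = false.
From the singleton clause (!z4), z4 = false.
From the singleton clause (z1), z1 = true.
From the singleton clause (!z5), z5 = false.
From the singleton clause (z2), z2 = true.
But (!z2) is also a unit clause — contradiction.
Backtrack on z6: now try z6 = true.
From the singleton clause (z5), z5 = true.
From the singleton clause (!z4), z4 = false.
But (z4) is also a unit clause — contradiction.
Both values of z6 lead to a conflict.
No assignment satisfies every clause.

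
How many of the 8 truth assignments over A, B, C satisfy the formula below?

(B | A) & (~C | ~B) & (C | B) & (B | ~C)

2

There are 2^3 = 8 truth assignments over (A, B, C).
Check each against the 4 clauses (columns in the order A, B, C):
  F F F  ✗ fails (B | A)
  F F T  ✗ fails (B | A)
  F T F  ✓ satisfies all
  F T T  ✗ fails (~C | ~B)
  T F F  ✗ fails (C | B)
  T F T  ✗ fails (B | ~C)
  T T F  ✓ satisfies all
  T T T  ✗ fails (~C | ~B)
2 of the 8 rows are models.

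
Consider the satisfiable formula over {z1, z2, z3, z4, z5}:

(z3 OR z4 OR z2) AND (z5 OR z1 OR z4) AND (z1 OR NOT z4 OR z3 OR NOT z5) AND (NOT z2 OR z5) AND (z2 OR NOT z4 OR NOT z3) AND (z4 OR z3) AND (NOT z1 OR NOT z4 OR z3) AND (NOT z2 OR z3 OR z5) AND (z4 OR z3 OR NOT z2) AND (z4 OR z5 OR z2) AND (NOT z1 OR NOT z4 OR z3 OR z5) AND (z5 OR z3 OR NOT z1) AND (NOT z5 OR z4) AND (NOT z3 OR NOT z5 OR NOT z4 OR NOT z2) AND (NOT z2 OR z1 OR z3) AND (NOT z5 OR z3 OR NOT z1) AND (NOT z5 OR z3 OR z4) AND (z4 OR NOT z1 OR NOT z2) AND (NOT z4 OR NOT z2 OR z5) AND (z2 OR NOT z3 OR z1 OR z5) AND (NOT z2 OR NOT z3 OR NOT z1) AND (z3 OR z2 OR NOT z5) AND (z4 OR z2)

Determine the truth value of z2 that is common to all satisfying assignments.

Suppose z2 = true.
(z5) alone gives z5 = true.
(z4) alone gives z4 = true.
(NOT z3) alone gives z3 = false.
(z1) alone gives z1 = true.
That conflicts with the unit clause (NOT z1).
So every satisfying assignment has z2 = False.

False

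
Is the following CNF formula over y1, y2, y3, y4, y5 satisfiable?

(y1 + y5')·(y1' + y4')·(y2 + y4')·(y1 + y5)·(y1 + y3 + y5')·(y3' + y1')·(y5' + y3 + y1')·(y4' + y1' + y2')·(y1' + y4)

No

Branch on y1: set y1 = 1.
(y4') alone gives y4 = 0.
Now (y4) is unsatisfied and unit — conflict.
That branch fails; take y1 = 0 instead.
(y5') alone gives y5 = 0.
Now (y5) is unsatisfied and unit — conflict.
Both values of y1 lead to a conflict.
No assignment satisfies every clause.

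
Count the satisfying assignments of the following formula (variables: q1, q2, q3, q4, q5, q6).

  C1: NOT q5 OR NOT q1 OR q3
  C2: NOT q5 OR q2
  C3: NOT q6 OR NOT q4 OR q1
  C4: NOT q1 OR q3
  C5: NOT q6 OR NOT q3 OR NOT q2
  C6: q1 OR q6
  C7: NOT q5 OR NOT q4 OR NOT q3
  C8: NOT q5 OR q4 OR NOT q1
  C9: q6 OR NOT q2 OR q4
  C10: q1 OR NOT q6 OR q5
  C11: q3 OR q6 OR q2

There are 2^6 = 64 truth assignments over (q1, q2, q3, q4, q5, q6).
Split on q3. With q3 = true, the clauses containing q3 are satisfied and NOT q3 drops from the rest; 5 of the 2^5 = 32 assignments to the other variables satisfy what remains.
With q3 = false, by the same count on the reduced clause set, 1 assignment works.
Total: 5 + 1 = 6.

6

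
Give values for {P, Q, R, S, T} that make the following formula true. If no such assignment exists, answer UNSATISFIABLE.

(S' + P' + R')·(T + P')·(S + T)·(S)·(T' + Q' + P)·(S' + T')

P=0,  Q=0,  R=0,  S=1,  T=0

(S) alone gives S = 1.
(T') alone gives T = 0.
(P') alone gives P = 0.
All clauses hold; Q, R can take either value.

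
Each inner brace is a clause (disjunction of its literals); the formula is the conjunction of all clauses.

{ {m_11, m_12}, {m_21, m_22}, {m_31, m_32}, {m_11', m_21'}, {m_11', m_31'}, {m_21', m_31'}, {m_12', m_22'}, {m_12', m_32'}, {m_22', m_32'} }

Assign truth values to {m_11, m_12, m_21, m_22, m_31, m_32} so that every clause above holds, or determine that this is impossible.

UNSATISFIABLE

Try m_11 = 1.
Unit clause (m_21') forces m_21 = 0.
Unit clause (m_22) forces m_22 = 1.
Unit clause (m_31') forces m_31 = 0.
Unit clause (m_32) forces m_32 = 1.
But (m_32') is also a unit clause — contradiction.
Undo m_11 and try m_11 = 0.
Unit clause (m_12) forces m_12 = 1.
Unit clause (m_22') forces m_22 = 0.
Unit clause (m_21) forces m_21 = 1.
Unit clause (m_31') forces m_31 = 0.
Unit clause (m_32) forces m_32 = 1.
But (m_32') is also a unit clause — contradiction.
Neither m_11 = 1 nor m_11 = 0 works.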